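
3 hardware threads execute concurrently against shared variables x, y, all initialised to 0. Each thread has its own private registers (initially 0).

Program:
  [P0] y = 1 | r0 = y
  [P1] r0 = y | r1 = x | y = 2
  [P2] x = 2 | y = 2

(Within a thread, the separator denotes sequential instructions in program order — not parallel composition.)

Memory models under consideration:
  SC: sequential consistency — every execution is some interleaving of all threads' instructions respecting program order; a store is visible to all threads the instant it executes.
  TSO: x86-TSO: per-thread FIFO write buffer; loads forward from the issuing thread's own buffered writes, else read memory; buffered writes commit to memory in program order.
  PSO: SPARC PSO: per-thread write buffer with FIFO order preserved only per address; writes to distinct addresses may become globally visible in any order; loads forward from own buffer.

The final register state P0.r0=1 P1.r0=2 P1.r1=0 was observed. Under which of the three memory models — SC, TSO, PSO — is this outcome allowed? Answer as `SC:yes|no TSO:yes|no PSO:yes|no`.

outcome vector order: (P0.r0,P1.r0,P1.r1)
under SC → 1/0/0, 1/0/2, 1/1/0, 1/1/2, 1/2/2, 2/0/0, 2/0/2, 2/1/0, 2/1/2, 2/2/2
under TSO → 1/0/0, 1/0/2, 1/1/0, 1/1/2, 1/2/2, 2/0/0, 2/0/2, 2/1/0, 2/1/2, 2/2/2
under PSO → 1/0/0, 1/0/2, 1/1/0, 1/1/2, 1/2/0, 1/2/2, 2/0/0, 2/0/2, 2/1/0, 2/1/2, 2/2/0, 2/2/2
target 1/2/0 ∈ {PSO}

SC:no TSO:no PSO:yes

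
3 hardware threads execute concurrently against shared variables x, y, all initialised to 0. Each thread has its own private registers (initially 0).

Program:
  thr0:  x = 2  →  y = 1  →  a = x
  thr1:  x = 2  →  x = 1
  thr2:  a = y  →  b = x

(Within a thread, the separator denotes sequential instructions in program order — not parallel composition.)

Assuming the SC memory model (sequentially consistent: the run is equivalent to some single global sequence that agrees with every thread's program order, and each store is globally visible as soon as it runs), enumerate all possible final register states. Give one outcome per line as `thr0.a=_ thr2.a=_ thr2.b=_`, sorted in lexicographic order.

thr0.a=1 thr2.a=0 thr2.b=0
thr0.a=1 thr2.a=0 thr2.b=1
thr0.a=1 thr2.a=0 thr2.b=2
thr0.a=1 thr2.a=1 thr2.b=1
thr0.a=1 thr2.a=1 thr2.b=2
thr0.a=2 thr2.a=0 thr2.b=0
thr0.a=2 thr2.a=0 thr2.b=1
thr0.a=2 thr2.a=0 thr2.b=2
thr0.a=2 thr2.a=1 thr2.b=1
thr0.a=2 thr2.a=1 thr2.b=2

outcome vector order: (thr0.a,thr2.a,thr2.b)
|SC outcomes| = 10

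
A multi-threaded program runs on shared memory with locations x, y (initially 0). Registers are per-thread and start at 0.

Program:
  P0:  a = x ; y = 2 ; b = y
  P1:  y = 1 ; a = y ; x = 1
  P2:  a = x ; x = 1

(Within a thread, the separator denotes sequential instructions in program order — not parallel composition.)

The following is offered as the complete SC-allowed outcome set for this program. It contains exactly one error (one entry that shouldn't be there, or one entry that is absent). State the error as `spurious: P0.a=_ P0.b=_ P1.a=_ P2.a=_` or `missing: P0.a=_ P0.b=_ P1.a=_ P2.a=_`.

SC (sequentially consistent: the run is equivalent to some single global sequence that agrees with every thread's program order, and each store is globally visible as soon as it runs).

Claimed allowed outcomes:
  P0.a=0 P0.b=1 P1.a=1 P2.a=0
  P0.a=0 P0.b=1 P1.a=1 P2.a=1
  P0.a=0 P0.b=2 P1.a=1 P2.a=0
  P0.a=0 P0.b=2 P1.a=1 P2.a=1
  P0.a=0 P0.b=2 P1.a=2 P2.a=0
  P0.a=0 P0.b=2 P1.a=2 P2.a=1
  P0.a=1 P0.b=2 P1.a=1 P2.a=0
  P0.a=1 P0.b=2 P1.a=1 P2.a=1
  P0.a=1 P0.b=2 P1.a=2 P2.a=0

outcome vector order: (P0.a,P0.b,P1.a,P2.a)
SC (10): 0/1/1/0; 0/1/1/1; 0/2/1/0; 0/2/1/1; 0/2/2/0; 0/2/2/1; 1/1/1/0; 1/2/1/0; 1/2/1/1; 1/2/2/0
SC∖claimed = {1/1/1/0}

missing: P0.a=1 P0.b=1 P1.a=1 P2.a=0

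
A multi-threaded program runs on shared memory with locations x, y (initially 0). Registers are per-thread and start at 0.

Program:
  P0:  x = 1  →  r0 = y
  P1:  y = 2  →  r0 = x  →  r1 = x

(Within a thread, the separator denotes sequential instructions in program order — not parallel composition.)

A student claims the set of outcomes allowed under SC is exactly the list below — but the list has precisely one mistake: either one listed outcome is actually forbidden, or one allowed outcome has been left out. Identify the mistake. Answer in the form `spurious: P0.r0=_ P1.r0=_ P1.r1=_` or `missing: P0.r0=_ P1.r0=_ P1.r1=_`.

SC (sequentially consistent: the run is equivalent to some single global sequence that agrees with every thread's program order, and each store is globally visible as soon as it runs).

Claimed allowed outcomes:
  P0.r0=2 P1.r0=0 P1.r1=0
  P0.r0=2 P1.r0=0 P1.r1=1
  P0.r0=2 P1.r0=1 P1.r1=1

missing: P0.r0=0 P1.r0=1 P1.r1=1

outcome vector order: (P0.r0,P1.r0,P1.r1)
SC (4): 0/1/1; 2/0/0; 2/0/1; 2/1/1
SC∖claimed = {0/1/1}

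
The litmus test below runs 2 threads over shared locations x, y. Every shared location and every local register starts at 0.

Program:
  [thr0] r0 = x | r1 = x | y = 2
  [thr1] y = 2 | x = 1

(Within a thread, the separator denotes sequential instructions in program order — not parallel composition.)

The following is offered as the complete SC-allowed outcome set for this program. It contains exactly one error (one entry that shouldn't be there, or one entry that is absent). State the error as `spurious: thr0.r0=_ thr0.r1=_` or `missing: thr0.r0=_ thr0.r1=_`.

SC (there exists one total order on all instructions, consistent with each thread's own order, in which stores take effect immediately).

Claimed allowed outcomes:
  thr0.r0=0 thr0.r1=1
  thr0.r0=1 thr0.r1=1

missing: thr0.r0=0 thr0.r1=0

outcome vector order: (thr0.r0,thr0.r1)
SC: 3 outcomes — {<0 0>, <0 1>, <1 1>}
SC∖claimed = {<0 0>}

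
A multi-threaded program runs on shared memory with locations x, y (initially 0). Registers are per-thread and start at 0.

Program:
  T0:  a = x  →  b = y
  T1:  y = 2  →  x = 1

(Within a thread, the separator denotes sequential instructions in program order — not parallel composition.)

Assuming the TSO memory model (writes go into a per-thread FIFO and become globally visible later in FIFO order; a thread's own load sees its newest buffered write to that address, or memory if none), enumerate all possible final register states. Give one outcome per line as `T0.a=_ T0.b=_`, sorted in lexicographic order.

outcome vector order: (T0.a,T0.b)
|TSO outcomes| = 3

T0.a=0 T0.b=0
T0.a=0 T0.b=2
T0.a=1 T0.b=2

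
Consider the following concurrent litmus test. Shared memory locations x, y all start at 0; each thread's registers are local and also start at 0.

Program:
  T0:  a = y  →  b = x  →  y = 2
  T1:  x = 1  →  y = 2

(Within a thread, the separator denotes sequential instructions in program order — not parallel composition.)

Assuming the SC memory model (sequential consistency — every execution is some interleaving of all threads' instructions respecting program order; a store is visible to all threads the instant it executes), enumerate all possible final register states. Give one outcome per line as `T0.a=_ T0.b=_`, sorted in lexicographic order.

T0.a=0 T0.b=0
T0.a=0 T0.b=1
T0.a=2 T0.b=1

outcome vector order: (T0.a,T0.b)
|SC outcomes| = 3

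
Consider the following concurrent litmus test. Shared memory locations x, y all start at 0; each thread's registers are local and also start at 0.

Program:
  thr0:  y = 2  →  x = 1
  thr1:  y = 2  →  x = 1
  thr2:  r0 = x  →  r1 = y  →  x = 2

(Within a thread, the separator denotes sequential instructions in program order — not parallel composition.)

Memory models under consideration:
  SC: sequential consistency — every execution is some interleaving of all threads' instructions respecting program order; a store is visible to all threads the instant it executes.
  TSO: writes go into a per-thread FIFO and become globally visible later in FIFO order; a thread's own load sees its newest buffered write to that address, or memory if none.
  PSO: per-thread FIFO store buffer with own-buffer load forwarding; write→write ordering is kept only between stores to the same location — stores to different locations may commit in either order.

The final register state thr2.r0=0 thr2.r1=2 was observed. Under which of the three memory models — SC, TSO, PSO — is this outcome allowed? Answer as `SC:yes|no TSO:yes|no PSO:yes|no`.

outcome vector order: (thr2.r0,thr2.r1)
[SC] allowed = {00; 02; 12}
[TSO] allowed = {00; 02; 12}
[PSO] allowed = {00; 02; 10; 12}
target 02 ∈ {SC,TSO,PSO}

SC:yes TSO:yes PSO:yes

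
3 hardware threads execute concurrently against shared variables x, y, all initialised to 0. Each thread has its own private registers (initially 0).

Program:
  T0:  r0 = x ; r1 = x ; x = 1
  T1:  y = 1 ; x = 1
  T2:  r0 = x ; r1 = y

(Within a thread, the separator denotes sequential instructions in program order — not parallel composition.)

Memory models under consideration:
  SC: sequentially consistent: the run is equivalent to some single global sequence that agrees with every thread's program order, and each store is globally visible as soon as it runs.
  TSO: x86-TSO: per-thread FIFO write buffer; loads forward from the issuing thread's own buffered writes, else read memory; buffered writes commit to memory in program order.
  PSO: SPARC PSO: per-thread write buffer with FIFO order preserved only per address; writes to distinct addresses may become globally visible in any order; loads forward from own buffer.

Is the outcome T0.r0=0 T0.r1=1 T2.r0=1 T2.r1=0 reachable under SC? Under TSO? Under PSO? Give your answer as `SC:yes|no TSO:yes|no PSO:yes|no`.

outcome vector order: (T0.r0,T0.r1,T2.r0,T2.r1)
SC: 10 outcomes — {0/0/0/0, 0/0/0/1, 0/0/1/0, 0/0/1/1, 0/1/0/0, 0/1/0/1, 0/1/1/1, 1/1/0/0, 1/1/0/1, 1/1/1/1}
TSO: 10 outcomes — {0/0/0/0, 0/0/0/1, 0/0/1/0, 0/0/1/1, 0/1/0/0, 0/1/0/1, 0/1/1/1, 1/1/0/0, 1/1/0/1, 1/1/1/1}
PSO: 12 outcomes — {0/0/0/0, 0/0/0/1, 0/0/1/0, 0/0/1/1, 0/1/0/0, 0/1/0/1, 0/1/1/0, 0/1/1/1, 1/1/0/0, 1/1/0/1, 1/1/1/0, 1/1/1/1}
target 0/1/1/0 ∈ {PSO}

SC:no TSO:no PSO:yes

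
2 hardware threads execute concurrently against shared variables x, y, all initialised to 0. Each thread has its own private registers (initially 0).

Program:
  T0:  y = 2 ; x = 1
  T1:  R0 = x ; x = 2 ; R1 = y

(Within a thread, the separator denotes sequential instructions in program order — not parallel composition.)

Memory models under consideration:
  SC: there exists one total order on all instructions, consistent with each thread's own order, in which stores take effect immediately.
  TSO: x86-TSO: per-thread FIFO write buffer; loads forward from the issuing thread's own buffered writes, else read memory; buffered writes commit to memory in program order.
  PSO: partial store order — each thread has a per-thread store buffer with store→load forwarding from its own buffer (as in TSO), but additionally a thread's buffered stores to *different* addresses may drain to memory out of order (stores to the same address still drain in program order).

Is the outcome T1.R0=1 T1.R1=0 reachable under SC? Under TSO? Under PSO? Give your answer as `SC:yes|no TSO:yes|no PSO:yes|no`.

outcome vector order: (T1.R0,T1.R1)
SC (3): 0/0; 0/2; 1/2
TSO (3): 0/0; 0/2; 1/2
PSO (4): 0/0; 0/2; 1/0; 1/2
target 1/0 ∈ {PSO}

SC:no TSO:no PSO:yes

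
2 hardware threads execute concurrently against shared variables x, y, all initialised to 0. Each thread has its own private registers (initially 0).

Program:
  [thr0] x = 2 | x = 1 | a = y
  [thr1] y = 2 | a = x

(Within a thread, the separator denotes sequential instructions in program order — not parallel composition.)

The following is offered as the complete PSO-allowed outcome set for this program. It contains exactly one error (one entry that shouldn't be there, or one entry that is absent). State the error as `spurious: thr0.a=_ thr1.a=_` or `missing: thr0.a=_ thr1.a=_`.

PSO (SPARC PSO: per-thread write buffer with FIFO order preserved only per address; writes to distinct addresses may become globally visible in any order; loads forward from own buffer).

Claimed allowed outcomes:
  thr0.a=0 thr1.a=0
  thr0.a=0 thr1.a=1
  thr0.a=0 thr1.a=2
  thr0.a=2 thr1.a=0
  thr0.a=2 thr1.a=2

outcome vector order: (thr0.a,thr1.a)
PSO (6): 0/0, 0/1, 0/2, 2/0, 2/1, 2/2
PSO∖claimed = {2/1}

missing: thr0.a=2 thr1.a=1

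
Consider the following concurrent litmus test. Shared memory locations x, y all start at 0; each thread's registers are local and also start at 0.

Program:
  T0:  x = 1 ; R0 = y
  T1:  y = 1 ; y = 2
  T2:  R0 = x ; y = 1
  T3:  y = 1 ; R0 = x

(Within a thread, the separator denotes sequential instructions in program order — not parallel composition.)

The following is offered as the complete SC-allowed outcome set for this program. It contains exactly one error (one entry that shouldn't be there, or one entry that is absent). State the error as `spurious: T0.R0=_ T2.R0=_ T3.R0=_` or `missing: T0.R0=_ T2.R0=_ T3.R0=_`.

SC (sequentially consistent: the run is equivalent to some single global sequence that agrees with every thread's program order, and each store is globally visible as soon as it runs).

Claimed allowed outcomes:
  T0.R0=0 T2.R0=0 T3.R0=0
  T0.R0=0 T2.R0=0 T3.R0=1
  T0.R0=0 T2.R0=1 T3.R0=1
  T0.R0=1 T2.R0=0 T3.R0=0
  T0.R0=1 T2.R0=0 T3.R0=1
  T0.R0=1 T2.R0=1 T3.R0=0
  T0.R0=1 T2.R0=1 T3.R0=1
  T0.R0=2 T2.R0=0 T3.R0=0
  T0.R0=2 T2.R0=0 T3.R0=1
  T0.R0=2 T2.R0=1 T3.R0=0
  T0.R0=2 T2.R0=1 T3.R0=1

spurious: T0.R0=0 T2.R0=0 T3.R0=0

outcome vector order: (T0.R0,T2.R0,T3.R0)
under SC → <0 0 1>; <0 1 1>; <1 0 0>; <1 0 1>; <1 1 0>; <1 1 1>; <2 0 0>; <2 0 1>; <2 1 0>; <2 1 1>
claimed∖SC = {<0 0 0>}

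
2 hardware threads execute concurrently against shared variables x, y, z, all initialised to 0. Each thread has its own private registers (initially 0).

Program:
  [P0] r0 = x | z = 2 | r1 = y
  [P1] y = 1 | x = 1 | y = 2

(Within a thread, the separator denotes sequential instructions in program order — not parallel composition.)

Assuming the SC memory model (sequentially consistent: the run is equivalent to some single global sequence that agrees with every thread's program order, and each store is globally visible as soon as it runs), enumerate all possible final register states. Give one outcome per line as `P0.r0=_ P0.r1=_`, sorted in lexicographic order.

outcome vector order: (P0.r0,P0.r1)
|SC outcomes| = 5

P0.r0=0 P0.r1=0
P0.r0=0 P0.r1=1
P0.r0=0 P0.r1=2
P0.r0=1 P0.r1=1
P0.r0=1 P0.r1=2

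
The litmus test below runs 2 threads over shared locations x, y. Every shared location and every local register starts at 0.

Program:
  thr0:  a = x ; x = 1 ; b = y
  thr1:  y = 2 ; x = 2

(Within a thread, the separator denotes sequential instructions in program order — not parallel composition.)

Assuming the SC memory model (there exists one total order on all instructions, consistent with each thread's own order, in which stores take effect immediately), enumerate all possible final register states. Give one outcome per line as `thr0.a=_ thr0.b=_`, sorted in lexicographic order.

thr0.a=0 thr0.b=0
thr0.a=0 thr0.b=2
thr0.a=2 thr0.b=2

outcome vector order: (thr0.a,thr0.b)
|SC outcomes| = 3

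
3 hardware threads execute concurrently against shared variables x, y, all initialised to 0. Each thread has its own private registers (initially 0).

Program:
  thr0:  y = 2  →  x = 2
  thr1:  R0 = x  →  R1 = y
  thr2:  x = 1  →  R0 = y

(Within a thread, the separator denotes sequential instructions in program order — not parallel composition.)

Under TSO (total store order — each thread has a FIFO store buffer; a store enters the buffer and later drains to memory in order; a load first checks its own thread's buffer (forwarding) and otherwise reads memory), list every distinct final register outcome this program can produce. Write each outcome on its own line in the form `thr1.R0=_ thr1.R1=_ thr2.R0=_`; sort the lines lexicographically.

thr1.R0=0 thr1.R1=0 thr2.R0=0
thr1.R0=0 thr1.R1=0 thr2.R0=2
thr1.R0=0 thr1.R1=2 thr2.R0=0
thr1.R0=0 thr1.R1=2 thr2.R0=2
thr1.R0=1 thr1.R1=0 thr2.R0=0
thr1.R0=1 thr1.R1=0 thr2.R0=2
thr1.R0=1 thr1.R1=2 thr2.R0=0
thr1.R0=1 thr1.R1=2 thr2.R0=2
thr1.R0=2 thr1.R1=2 thr2.R0=0
thr1.R0=2 thr1.R1=2 thr2.R0=2

outcome vector order: (thr1.R0,thr1.R1,thr2.R0)
|TSO outcomes| = 10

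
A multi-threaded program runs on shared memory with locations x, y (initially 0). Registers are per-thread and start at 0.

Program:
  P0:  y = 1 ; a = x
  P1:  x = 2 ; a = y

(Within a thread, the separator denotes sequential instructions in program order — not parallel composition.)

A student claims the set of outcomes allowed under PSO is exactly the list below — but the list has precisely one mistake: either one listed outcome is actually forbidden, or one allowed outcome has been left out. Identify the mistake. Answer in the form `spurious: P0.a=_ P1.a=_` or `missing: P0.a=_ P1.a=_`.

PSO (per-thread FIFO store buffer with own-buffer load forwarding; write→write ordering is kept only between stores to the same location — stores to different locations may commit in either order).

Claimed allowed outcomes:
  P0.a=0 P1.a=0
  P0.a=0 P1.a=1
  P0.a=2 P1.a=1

outcome vector order: (P0.a,P1.a)
PSO: 4 outcomes — {<0 0> <0 1> <2 0> <2 1>}
PSO∖claimed = {<2 0>}

missing: P0.a=2 P1.a=0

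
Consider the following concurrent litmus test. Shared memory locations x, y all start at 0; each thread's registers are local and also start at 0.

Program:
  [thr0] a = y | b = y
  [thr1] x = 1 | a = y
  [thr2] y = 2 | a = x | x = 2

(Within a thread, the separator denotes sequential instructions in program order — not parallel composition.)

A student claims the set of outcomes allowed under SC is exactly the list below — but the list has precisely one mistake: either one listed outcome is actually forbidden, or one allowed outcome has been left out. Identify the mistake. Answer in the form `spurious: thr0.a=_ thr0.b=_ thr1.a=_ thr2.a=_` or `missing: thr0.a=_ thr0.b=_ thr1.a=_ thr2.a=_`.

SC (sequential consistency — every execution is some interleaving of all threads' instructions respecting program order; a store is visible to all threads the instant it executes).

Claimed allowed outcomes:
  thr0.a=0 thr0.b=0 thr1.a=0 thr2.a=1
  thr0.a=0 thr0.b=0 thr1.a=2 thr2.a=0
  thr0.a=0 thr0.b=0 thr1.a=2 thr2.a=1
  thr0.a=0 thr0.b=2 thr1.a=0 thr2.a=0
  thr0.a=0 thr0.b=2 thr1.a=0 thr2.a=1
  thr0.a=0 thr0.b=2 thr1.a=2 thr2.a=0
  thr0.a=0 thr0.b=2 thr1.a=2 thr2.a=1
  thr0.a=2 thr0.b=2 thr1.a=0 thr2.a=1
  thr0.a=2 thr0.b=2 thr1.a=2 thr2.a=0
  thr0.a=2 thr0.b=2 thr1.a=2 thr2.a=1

outcome vector order: (thr0.a,thr0.b,thr1.a,thr2.a)
SC: 9 outcomes — {<0 0 0 1>, <0 0 2 0>, <0 0 2 1>, <0 2 0 1>, <0 2 2 0>, <0 2 2 1>, <2 2 0 1>, <2 2 2 0>, <2 2 2 1>}
claimed∖SC = {<0 2 0 0>}

spurious: thr0.a=0 thr0.b=2 thr1.a=0 thr2.a=0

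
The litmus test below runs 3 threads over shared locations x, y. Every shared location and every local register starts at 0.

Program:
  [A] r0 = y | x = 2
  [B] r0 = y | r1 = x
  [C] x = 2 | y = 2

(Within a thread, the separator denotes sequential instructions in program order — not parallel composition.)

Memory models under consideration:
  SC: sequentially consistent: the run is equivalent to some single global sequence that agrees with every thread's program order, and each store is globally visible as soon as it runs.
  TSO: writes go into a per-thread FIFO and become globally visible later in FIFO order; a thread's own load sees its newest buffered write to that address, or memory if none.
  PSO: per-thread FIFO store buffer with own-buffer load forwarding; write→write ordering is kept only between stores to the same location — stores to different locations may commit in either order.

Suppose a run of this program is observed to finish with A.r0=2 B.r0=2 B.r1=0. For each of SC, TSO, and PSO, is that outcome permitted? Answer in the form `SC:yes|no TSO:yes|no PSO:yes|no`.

outcome vector order: (A.r0,B.r0,B.r1)
SC: 6 outcomes — {<0 0 0>, <0 0 2>, <0 2 2>, <2 0 0>, <2 0 2>, <2 2 2>}
TSO: 6 outcomes — {<0 0 0>, <0 0 2>, <0 2 2>, <2 0 0>, <2 0 2>, <2 2 2>}
PSO: 8 outcomes — {<0 0 0>, <0 0 2>, <0 2 0>, <0 2 2>, <2 0 0>, <2 0 2>, <2 2 0>, <2 2 2>}
target <2 2 0> ∈ {PSO}

SC:no TSO:no PSO:yes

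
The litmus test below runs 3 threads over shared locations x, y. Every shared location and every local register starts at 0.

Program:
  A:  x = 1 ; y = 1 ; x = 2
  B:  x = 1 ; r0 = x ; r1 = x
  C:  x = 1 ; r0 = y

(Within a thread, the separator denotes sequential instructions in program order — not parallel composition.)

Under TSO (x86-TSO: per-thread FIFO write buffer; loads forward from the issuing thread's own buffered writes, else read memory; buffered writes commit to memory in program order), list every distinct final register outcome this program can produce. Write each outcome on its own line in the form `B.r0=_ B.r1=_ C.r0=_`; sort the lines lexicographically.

B.r0=1 B.r1=1 C.r0=0
B.r0=1 B.r1=1 C.r0=1
B.r0=1 B.r1=2 C.r0=0
B.r0=1 B.r1=2 C.r0=1
B.r0=2 B.r1=1 C.r0=0
B.r0=2 B.r1=1 C.r0=1
B.r0=2 B.r1=2 C.r0=0
B.r0=2 B.r1=2 C.r0=1

outcome vector order: (B.r0,B.r1,C.r0)
|TSO outcomes| = 8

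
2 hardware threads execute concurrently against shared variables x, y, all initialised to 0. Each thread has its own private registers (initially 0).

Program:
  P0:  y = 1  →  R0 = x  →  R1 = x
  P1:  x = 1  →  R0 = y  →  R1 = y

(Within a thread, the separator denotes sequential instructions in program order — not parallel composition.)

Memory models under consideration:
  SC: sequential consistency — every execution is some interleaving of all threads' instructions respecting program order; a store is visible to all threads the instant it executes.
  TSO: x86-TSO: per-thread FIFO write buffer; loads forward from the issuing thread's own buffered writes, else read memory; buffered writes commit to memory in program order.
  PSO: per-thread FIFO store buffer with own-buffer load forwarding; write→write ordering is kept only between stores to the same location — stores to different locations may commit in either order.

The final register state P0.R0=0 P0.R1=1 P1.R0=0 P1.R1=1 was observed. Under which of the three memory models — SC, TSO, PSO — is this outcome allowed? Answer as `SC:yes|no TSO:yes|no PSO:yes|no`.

outcome vector order: (P0.R0,P0.R1,P1.R0,P1.R1)
SC: 5 outcomes — {<0 0 1 1>, <0 1 1 1>, <1 1 0 0>, <1 1 0 1>, <1 1 1 1>}
TSO: 9 outcomes — {<0 0 0 0>, <0 0 0 1>, <0 0 1 1>, <0 1 0 0>, <0 1 0 1>, <0 1 1 1>, <1 1 0 0>, <1 1 0 1>, <1 1 1 1>}
PSO: 9 outcomes — {<0 0 0 0>, <0 0 0 1>, <0 0 1 1>, <0 1 0 0>, <0 1 0 1>, <0 1 1 1>, <1 1 0 0>, <1 1 0 1>, <1 1 1 1>}
target <0 1 0 1> ∈ {TSO,PSO}

SC:no TSO:yes PSO:yes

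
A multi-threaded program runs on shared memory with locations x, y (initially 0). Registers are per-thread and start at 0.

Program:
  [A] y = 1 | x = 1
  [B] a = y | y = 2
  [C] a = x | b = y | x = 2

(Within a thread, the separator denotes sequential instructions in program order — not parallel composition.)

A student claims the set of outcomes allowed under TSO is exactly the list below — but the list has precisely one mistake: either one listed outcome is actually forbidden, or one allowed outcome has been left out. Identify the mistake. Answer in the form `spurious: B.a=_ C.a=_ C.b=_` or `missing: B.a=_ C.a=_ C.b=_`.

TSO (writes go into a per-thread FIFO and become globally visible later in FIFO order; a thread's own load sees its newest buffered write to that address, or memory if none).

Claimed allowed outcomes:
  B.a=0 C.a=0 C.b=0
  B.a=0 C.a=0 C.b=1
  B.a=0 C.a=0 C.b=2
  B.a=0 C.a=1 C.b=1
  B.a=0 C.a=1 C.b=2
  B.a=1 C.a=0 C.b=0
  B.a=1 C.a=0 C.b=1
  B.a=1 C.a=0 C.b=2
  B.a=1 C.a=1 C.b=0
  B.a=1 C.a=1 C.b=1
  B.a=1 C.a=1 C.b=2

outcome vector order: (B.a,C.a,C.b)
TSO (10): 0/0/0 0/0/1 0/0/2 0/1/1 0/1/2 1/0/0 1/0/1 1/0/2 1/1/1 1/1/2
claimed∖TSO = {1/1/0}

spurious: B.a=1 C.a=1 C.b=0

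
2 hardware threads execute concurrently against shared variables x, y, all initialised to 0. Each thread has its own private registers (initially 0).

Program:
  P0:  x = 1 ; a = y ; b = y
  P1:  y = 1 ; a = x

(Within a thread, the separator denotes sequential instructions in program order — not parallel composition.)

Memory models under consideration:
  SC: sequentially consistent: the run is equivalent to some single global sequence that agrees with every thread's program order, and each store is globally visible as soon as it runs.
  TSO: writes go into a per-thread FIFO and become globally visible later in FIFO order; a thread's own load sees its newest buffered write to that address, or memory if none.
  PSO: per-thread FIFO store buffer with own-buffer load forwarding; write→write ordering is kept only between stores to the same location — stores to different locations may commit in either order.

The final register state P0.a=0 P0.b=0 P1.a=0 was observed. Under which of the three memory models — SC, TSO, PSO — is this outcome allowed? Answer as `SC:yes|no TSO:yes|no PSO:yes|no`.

outcome vector order: (P0.a,P0.b,P1.a)
[SC] allowed = {(0,0,1); (0,1,1); (1,1,0); (1,1,1)}
[TSO] allowed = {(0,0,0); (0,0,1); (0,1,0); (0,1,1); (1,1,0); (1,1,1)}
[PSO] allowed = {(0,0,0); (0,0,1); (0,1,0); (0,1,1); (1,1,0); (1,1,1)}
target (0,0,0) ∈ {TSO,PSO}

SC:no TSO:yes PSO:yes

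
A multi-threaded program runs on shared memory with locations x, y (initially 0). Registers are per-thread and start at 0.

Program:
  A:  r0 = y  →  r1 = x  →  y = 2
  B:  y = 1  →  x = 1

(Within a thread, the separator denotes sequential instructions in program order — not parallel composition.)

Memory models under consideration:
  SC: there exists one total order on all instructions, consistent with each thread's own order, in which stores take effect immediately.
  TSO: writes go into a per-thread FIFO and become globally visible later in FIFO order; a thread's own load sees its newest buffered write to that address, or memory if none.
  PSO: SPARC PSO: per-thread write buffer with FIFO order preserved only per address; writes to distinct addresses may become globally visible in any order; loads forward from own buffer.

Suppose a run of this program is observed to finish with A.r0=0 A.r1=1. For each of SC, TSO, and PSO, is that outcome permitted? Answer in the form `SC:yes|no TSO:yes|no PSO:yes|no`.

SC:yes TSO:yes PSO:yes

outcome vector order: (A.r0,A.r1)
SC (4): (0,0), (0,1), (1,0), (1,1)
TSO (4): (0,0), (0,1), (1,0), (1,1)
PSO (4): (0,0), (0,1), (1,0), (1,1)
target (0,1) ∈ {SC,TSO,PSO}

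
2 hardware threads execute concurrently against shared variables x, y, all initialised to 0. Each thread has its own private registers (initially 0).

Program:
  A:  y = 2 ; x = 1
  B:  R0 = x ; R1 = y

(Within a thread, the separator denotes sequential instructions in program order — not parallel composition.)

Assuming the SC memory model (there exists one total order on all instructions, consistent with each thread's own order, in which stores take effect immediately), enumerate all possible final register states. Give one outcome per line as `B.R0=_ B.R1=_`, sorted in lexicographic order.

B.R0=0 B.R1=0
B.R0=0 B.R1=2
B.R0=1 B.R1=2

outcome vector order: (B.R0,B.R1)
|SC outcomes| = 3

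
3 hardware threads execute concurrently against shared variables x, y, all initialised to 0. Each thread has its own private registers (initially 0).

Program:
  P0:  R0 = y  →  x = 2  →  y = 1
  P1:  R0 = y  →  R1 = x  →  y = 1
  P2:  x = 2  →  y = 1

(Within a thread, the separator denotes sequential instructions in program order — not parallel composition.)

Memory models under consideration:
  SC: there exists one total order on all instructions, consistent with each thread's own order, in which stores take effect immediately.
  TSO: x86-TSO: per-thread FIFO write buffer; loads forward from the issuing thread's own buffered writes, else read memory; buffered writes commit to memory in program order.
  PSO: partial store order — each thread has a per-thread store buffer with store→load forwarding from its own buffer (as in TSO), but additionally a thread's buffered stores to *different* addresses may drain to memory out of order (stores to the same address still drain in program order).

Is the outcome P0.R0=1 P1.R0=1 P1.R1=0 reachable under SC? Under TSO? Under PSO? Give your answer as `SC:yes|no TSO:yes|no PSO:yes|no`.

SC:no TSO:no PSO:yes

outcome vector order: (P0.R0,P1.R0,P1.R1)
under SC → 000; 002; 012; 100; 102; 112
under TSO → 000; 002; 012; 100; 102; 112
under PSO → 000; 002; 010; 012; 100; 102; 110; 112
target 110 ∈ {PSO}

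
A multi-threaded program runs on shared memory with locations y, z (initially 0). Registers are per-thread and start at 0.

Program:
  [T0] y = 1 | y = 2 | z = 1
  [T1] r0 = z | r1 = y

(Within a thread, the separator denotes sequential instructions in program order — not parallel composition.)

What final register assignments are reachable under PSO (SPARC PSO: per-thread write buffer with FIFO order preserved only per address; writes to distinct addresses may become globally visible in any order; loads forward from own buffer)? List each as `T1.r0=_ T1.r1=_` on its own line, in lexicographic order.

outcome vector order: (T1.r0,T1.r1)
|PSO outcomes| = 6

T1.r0=0 T1.r1=0
T1.r0=0 T1.r1=1
T1.r0=0 T1.r1=2
T1.r0=1 T1.r1=0
T1.r0=1 T1.r1=1
T1.r0=1 T1.r1=2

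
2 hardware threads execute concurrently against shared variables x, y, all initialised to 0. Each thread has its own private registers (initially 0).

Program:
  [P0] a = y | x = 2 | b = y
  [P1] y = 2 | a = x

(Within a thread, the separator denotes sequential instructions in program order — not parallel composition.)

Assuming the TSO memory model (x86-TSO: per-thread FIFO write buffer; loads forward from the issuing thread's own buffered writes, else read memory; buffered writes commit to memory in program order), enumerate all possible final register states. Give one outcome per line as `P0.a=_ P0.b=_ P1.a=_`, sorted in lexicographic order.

outcome vector order: (P0.a,P0.b,P1.a)
|TSO outcomes| = 6

P0.a=0 P0.b=0 P1.a=0
P0.a=0 P0.b=0 P1.a=2
P0.a=0 P0.b=2 P1.a=0
P0.a=0 P0.b=2 P1.a=2
P0.a=2 P0.b=2 P1.a=0
P0.a=2 P0.b=2 P1.a=2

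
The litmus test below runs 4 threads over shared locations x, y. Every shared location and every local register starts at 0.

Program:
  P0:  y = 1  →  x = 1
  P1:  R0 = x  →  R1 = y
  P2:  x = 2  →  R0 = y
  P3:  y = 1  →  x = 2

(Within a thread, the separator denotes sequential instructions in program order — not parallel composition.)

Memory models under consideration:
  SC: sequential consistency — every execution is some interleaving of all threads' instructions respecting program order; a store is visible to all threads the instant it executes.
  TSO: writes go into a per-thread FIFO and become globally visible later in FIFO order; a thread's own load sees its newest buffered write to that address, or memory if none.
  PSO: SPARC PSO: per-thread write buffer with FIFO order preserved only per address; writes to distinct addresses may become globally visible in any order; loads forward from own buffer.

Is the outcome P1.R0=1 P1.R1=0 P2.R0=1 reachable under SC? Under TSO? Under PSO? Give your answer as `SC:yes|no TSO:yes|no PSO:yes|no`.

outcome vector order: (P1.R0,P1.R1,P2.R0)
under SC → (0,0,0) (0,0,1) (0,1,0) (0,1,1) (1,1,0) (1,1,1) (2,0,0) (2,0,1) (2,1,0) (2,1,1)
under TSO → (0,0,0) (0,0,1) (0,1,0) (0,1,1) (1,1,0) (1,1,1) (2,0,0) (2,0,1) (2,1,0) (2,1,1)
under PSO → (0,0,0) (0,0,1) (0,1,0) (0,1,1) (1,0,0) (1,0,1) (1,1,0) (1,1,1) (2,0,0) (2,0,1) (2,1,0) (2,1,1)
target (1,0,1) ∈ {PSO}

SC:no TSO:no PSO:yes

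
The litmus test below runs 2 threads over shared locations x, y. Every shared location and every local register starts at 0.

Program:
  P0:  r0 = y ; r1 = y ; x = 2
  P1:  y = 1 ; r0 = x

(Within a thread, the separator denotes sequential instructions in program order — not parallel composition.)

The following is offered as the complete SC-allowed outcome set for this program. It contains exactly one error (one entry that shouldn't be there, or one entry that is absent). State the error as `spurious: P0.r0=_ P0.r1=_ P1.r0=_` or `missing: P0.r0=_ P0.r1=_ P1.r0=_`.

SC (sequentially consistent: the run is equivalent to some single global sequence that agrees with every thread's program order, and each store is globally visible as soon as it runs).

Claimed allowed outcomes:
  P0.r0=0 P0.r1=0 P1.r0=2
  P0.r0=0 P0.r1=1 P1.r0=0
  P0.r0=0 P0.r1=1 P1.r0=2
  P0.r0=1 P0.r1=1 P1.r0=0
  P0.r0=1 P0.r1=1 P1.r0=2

missing: P0.r0=0 P0.r1=0 P1.r0=0

outcome vector order: (P0.r0,P0.r1,P1.r0)
SC: 6 outcomes — {0/0/0, 0/0/2, 0/1/0, 0/1/2, 1/1/0, 1/1/2}
SC∖claimed = {0/0/0}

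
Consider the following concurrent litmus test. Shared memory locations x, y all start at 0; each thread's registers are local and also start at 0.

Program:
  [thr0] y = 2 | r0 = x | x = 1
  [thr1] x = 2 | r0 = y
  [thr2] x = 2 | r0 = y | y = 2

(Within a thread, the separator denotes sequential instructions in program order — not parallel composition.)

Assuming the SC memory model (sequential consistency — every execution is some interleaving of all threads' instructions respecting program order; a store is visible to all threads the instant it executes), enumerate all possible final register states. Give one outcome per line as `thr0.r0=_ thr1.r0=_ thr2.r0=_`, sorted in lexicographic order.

outcome vector order: (thr0.r0,thr1.r0,thr2.r0)
|SC outcomes| = 5

thr0.r0=0 thr1.r0=2 thr2.r0=2
thr0.r0=2 thr1.r0=0 thr2.r0=0
thr0.r0=2 thr1.r0=0 thr2.r0=2
thr0.r0=2 thr1.r0=2 thr2.r0=0
thr0.r0=2 thr1.r0=2 thr2.r0=2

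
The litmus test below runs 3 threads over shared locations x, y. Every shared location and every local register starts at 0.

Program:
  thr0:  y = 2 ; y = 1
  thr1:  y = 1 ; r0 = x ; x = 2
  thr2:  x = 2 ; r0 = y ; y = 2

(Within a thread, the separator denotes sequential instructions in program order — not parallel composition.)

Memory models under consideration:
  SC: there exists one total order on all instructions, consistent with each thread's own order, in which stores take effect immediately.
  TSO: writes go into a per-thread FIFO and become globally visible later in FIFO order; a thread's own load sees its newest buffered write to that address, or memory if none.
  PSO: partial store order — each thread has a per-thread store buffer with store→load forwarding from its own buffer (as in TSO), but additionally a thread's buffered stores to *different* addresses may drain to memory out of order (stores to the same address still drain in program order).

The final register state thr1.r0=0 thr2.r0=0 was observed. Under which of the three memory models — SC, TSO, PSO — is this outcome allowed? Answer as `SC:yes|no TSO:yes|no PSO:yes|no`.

SC:no TSO:yes PSO:yes

outcome vector order: (thr1.r0,thr2.r0)
SC (5): (0,1); (0,2); (2,0); (2,1); (2,2)
TSO (6): (0,0); (0,1); (0,2); (2,0); (2,1); (2,2)
PSO (6): (0,0); (0,1); (0,2); (2,0); (2,1); (2,2)
target (0,0) ∈ {TSO,PSO}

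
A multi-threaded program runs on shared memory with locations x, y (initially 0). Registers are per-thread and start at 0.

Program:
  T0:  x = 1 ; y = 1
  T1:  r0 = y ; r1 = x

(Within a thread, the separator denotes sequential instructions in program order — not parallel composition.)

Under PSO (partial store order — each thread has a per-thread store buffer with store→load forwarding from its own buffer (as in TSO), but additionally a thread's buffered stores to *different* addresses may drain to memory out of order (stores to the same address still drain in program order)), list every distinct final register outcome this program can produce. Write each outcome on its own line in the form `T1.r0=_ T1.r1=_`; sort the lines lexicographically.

T1.r0=0 T1.r1=0
T1.r0=0 T1.r1=1
T1.r0=1 T1.r1=0
T1.r0=1 T1.r1=1

outcome vector order: (T1.r0,T1.r1)
|PSO outcomes| = 4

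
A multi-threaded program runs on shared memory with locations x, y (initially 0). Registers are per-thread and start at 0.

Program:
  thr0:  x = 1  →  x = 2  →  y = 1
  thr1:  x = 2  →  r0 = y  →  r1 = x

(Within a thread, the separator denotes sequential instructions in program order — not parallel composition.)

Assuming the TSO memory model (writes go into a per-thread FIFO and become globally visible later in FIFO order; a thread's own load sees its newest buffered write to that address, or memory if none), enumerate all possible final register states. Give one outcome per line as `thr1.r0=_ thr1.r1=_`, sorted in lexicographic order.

outcome vector order: (thr1.r0,thr1.r1)
|TSO outcomes| = 3

thr1.r0=0 thr1.r1=1
thr1.r0=0 thr1.r1=2
thr1.r0=1 thr1.r1=2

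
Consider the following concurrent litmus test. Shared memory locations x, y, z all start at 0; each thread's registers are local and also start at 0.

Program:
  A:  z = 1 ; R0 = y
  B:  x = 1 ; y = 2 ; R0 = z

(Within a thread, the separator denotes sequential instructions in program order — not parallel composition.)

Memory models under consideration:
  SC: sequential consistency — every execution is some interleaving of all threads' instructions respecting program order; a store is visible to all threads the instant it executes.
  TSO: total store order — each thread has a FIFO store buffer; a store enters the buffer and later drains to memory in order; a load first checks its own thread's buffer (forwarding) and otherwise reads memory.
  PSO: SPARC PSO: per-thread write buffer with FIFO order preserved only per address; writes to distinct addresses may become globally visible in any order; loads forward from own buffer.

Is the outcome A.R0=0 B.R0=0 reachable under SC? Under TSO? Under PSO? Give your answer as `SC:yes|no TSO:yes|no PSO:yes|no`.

outcome vector order: (A.R0,B.R0)
[SC] allowed = {0/1, 2/0, 2/1}
[TSO] allowed = {0/0, 0/1, 2/0, 2/1}
[PSO] allowed = {0/0, 0/1, 2/0, 2/1}
target 0/0 ∈ {TSO,PSO}

SC:no TSO:yes PSO:yes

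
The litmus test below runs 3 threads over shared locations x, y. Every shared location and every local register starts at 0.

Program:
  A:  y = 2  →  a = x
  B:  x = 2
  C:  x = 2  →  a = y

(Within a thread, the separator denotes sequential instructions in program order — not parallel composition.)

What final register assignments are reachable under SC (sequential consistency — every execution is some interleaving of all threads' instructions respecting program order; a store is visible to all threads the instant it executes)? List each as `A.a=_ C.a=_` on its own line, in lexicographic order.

A.a=0 C.a=2
A.a=2 C.a=0
A.a=2 C.a=2

outcome vector order: (A.a,C.a)
|SC outcomes| = 3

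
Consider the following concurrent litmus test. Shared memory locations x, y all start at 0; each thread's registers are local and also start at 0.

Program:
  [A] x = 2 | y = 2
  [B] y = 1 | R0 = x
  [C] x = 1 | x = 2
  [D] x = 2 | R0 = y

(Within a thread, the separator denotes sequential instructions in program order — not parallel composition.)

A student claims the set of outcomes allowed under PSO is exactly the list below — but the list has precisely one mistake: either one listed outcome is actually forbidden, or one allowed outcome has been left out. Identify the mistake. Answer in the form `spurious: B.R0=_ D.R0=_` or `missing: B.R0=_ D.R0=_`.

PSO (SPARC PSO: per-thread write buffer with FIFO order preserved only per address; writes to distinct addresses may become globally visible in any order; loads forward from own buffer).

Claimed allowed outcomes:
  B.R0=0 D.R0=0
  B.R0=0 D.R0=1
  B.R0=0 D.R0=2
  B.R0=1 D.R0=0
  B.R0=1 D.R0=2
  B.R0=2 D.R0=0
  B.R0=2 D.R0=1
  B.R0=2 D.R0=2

missing: B.R0=1 D.R0=1

outcome vector order: (B.R0,D.R0)
under PSO → 0/0, 0/1, 0/2, 1/0, 1/1, 1/2, 2/0, 2/1, 2/2
PSO∖claimed = {1/1}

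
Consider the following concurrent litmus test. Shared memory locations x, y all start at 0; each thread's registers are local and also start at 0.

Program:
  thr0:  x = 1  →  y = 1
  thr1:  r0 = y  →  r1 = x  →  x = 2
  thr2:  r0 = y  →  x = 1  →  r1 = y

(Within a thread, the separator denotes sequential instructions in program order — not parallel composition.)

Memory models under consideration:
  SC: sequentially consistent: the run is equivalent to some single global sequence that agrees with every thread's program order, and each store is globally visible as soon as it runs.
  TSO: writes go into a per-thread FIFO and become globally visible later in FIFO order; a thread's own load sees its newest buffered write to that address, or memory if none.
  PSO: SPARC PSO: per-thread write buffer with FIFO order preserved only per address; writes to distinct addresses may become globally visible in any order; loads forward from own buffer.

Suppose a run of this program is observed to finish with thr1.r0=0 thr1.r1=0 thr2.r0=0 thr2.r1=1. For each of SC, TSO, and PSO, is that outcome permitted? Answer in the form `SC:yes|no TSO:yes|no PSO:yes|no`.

SC:yes TSO:yes PSO:yes

outcome vector order: (thr1.r0,thr1.r1,thr2.r0,thr2.r1)
SC: 9 outcomes — {<0 0 0 0>; <0 0 0 1>; <0 0 1 1>; <0 1 0 0>; <0 1 0 1>; <0 1 1 1>; <1 1 0 0>; <1 1 0 1>; <1 1 1 1>}
TSO: 9 outcomes — {<0 0 0 0>; <0 0 0 1>; <0 0 1 1>; <0 1 0 0>; <0 1 0 1>; <0 1 1 1>; <1 1 0 0>; <1 1 0 1>; <1 1 1 1>}
PSO: 12 outcomes — {<0 0 0 0>; <0 0 0 1>; <0 0 1 1>; <0 1 0 0>; <0 1 0 1>; <0 1 1 1>; <1 0 0 0>; <1 0 0 1>; <1 0 1 1>; <1 1 0 0>; <1 1 0 1>; <1 1 1 1>}
target <0 0 0 1> ∈ {SC,TSO,PSO}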